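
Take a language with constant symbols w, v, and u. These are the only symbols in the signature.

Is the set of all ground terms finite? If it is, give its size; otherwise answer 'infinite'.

There are no function symbols, so every ground term is one of the 3 constants.
The Herbrand universe is {w, v, u}, which is finite with 3 elements.

3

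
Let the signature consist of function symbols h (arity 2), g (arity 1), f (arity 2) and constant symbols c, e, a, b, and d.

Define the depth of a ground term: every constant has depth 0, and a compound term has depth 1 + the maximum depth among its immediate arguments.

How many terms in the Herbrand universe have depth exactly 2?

7205

Count level by level. With function symbols h/2, g/1, f/2, the terms of depth ≤ k are the 5 constants together with each function applied to depth-≤(k−1) tuples, so N_k = 5 + N_{k-1}^2 + N_{k-1} + N_{k-1}^2.
N_0 = 5
N_1 = 5 + 5^2 + 5 + 5^2 = 60
N_2 = 5 + 60^2 + 60 + 60^2 = 7265
Terms of depth exactly 2: N_2 − N_1 = 7265 − 60 = 7205.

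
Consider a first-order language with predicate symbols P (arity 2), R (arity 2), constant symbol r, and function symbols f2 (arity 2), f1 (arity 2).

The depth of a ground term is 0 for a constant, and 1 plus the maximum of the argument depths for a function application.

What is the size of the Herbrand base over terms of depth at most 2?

722

First count ground terms of depth ≤ 2.
Write N_k for the number of ground terms of depth ≤ k. A term of depth ≤ k is either a constant or a function symbol applied to arguments of depth ≤ k−1, so N_k = 1 + N_{k-1}^2 + N_{k-1}^2.
N_0 = 1
N_1 = 1 + 1^2 + 1^2 = 3
N_2 = 1 + 3^2 + 3^2 = 19
So |H| = 19.
Ground atoms are formed by filling each argument slot of a predicate with a term from H, so an r-ary predicate gives |H|^r atoms:
  P: 19^2 = 361;  R: 19^2 = 361
Total ground atoms: 361 + 361 = 722.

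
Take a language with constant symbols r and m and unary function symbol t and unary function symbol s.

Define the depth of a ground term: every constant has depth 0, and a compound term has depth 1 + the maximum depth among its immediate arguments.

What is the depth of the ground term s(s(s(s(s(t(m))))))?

6

depth(t(m)) = 1 + depth(m) = 1 + 0 = 1
depth(s(t(m))) = 1 + depth(t(m)) = 1 + 1 = 2
depth(s(s(t(m)))) = 1 + depth(s(t(m))) = 1 + 2 = 3
depth(s(s(s(t(m))))) = 1 + depth(s(s(t(m)))) = 1 + 3 = 4
depth(s(s(s(s(t(m)))))) = 1 + depth(s(s(s(t(m))))) = 1 + 4 = 5
depth(s(s(s(s(s(t(m))))))) = 1 + depth(s(s(s(s(t(m)))))) = 1 + 5 = 6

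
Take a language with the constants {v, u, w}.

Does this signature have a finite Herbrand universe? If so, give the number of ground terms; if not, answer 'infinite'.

3

There are no function symbols, so every ground term is one of the 3 constants.
The Herbrand universe is {v, u, w}, which is finite with 3 elements.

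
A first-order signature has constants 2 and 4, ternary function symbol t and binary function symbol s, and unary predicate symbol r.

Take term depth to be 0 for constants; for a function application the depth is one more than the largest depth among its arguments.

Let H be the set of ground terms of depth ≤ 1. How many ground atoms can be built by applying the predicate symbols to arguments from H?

First count ground terms of depth ≤ 1.
Write N_k for the number of ground terms of depth ≤ k. A term of depth ≤ k is either a constant or a function symbol applied to arguments of depth ≤ k−1, so N_k = 2 + N_{k-1}^3 + N_{k-1}^2.
N_0 = 2
N_1 = 2 + 2^3 + 2^2 = 14
So |H| = 14.
For each predicate symbol, the number of ground atoms is |H| raised to its arity; summing:
  r: 14
Total ground atoms: 14.

14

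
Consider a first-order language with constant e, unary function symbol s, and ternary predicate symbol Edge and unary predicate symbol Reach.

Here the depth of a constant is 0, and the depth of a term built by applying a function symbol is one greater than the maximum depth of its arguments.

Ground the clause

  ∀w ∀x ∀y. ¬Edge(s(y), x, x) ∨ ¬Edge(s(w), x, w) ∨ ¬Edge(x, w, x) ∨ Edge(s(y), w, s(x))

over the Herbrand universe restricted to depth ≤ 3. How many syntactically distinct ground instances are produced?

Ground terms of depth ≤ 3:
  Let N_k = |{terms of depth ≤ k}|. Then N_0 = 1 and N_k = 1 + N_{k-1} for k ≥ 1 (one summand per function symbol, arity giving the exponent).
  N_0 = 1
  N_1 = 1 + 1 = 2
  N_2 = 1 + 2 = 3
  N_3 = 1 + 3 = 4
  Explicitly: e, s(e), s(s(e)), s(s(s(e))).
So there are 4 ground terms available for substitution.
The clause has 3 distinct variables (w, x, y), each appearing in the body. In the free term algebra distinct substitutions yield syntactically distinct ground instances.
Number of ground instances = 4^3 = 64.

64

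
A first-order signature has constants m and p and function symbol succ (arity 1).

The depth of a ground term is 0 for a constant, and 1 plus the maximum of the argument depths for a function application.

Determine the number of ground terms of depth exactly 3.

2

Count level by level. With function symbols succ/1, the terms of depth ≤ k are the 2 constants together with each function applied to depth-≤(k−1) tuples, so N_k = 2 + N_{k-1}.
N_0 = 2
N_1 = 2 + 2 = 4
N_2 = 2 + 4 = 6
N_3 = 2 + 6 = 8
Terms of depth exactly 3: N_3 − N_2 = 8 − 6 = 2.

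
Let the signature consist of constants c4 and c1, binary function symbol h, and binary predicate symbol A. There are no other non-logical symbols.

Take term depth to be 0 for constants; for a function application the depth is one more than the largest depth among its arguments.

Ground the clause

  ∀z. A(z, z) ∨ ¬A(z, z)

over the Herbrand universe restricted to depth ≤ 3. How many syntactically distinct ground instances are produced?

1446

Ground terms of depth ≤ 3:
  Let N_k = |{terms of depth ≤ k}|. Then N_0 = 2 and N_k = 2 + N_{k-1}^2 for k ≥ 1 (one summand per function symbol, arity giving the exponent).
  N_0 = 2
  N_1 = 2 + 2^2 = 6
  N_2 = 2 + 6^2 = 38
  N_3 = 2 + 38^2 = 1446
So there are 1446 ground terms available for substitution.
The body mentions the single quantified variable z; since ground terms form a free algebra, no two substitutions collapse to the same formula.
Number of ground instances = 1446.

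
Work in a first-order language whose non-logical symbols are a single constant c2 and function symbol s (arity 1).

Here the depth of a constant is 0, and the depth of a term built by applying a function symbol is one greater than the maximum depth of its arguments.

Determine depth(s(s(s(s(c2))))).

depth(s(c2)) = 1 + depth(c2) = 1 + 0 = 1
depth(s(s(c2))) = 1 + depth(s(c2)) = 1 + 1 = 2
depth(s(s(s(c2)))) = 1 + depth(s(s(c2))) = 1 + 2 = 3
depth(s(s(s(s(c2))))) = 1 + depth(s(s(s(c2)))) = 1 + 3 = 4

4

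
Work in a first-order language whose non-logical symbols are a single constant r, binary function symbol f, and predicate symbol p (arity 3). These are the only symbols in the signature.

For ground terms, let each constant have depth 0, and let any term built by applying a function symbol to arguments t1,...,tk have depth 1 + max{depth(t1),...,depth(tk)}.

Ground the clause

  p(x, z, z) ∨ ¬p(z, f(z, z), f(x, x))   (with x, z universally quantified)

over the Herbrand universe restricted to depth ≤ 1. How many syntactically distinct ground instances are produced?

4

Ground terms of depth ≤ 1:
  Let N_k count ground terms of depth at most k. Each non-constant term of depth ≤ k is some function symbol applied to depth-≤(k−1) arguments, giving N_k = 1 + N_{k-1}^2.
  N_0 = 1
  N_1 = 1 + 1^2 = 2
  Explicitly: r, f(r, r).
So there are 2 ground terms available for substitution.
The clause has 2 distinct variables (x, z), each appearing in the body. In the free term algebra distinct substitutions yield syntactically distinct ground instances.
Number of ground instances = 2^2 = 4.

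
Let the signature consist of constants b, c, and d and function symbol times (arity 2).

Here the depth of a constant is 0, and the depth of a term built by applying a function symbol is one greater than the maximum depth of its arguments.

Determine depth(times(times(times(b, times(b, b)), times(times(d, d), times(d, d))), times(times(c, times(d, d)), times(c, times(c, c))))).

4

depth(times(b, b)) = 1 + max(0, 0) = 1
depth(times(b, times(b, b))) = 1 + max(0, 1) = 2
depth(times(d, d)) = 1 + max(0, 0) = 1
depth(times(times(d, d), times(d, d))) = 1 + max(1, 1) = 2
depth(times(times(b, times(b, b)), times(times(d, d), times(d, d)))) = 1 + max(2, 2) = 3
depth(times(c, times(d, d))) = 1 + max(0, 1) = 2
depth(times(c, c)) = 1 + max(0, 0) = 1
depth(times(c, times(c, c))) = 1 + max(0, 1) = 2
depth(times(times(c, times(d, d)), times(c, times(c, c)))) = 1 + max(2, 2) = 3
depth(times(times(times(b, times(b, b)), times(times(d, d), times(d, d))), times(times(c, times(d, d)), times(c, times(c, c))))) = 1 + max(3, 3) = 4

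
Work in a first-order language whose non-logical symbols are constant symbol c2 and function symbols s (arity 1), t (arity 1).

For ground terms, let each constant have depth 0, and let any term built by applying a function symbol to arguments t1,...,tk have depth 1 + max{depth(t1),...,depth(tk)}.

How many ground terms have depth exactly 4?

Let N_k = |{terms of depth ≤ k}|. Then N_0 = 1 and N_k = 1 + N_{k-1} + N_{k-1} for k ≥ 1 (one summand per function symbol, arity giving the exponent).
N_0 = 1
N_1 = 1 + 1 + 1 = 3
N_2 = 1 + 3 + 3 = 7
N_3 = 1 + 7 + 7 = 15
N_4 = 1 + 15 + 15 = 31
Terms of depth exactly 4: N_4 − N_3 = 31 − 15 = 16.

16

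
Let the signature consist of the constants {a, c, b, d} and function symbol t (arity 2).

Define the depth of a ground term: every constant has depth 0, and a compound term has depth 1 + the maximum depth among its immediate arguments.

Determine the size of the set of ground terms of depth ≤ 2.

Count level by level. With function symbols t/2, the terms of depth ≤ k are the 4 constants together with each function applied to depth-≤(k−1) tuples, so N_k = 4 + N_{k-1}^2.
N_0 = 4
N_1 = 4 + 4^2 = 20
N_2 = 4 + 20^2 = 404

404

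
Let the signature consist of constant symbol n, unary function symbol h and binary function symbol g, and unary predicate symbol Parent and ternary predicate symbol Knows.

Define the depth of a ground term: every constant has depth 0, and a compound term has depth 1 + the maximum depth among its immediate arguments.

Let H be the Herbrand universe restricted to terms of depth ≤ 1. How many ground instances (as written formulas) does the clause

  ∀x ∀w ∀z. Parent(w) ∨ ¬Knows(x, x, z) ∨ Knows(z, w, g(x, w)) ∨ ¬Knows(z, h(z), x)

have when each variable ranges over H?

27

Ground terms of depth ≤ 1:
  Write N_k for the number of ground terms of depth ≤ k. A term of depth ≤ k is either a constant or a function symbol applied to arguments of depth ≤ k−1, so N_k = 1 + N_{k-1} + N_{k-1}^2.
  N_0 = 1
  N_1 = 1 + 1 + 1^2 = 3
  Explicitly: n, h(n), g(n, n).
So there are 3 ground terms available for substitution.
Each of x, w, z ranges independently over the available ground terms, and distinct assignments produce distinct instances.
Number of ground instances = 3^3 = 27.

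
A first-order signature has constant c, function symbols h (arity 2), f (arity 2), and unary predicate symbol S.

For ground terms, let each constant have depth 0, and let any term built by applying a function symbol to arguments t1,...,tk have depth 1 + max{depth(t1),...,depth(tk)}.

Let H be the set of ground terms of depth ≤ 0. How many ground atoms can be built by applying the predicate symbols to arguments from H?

First count ground terms of depth ≤ 0.
Count level by level. With function symbols h/2, f/2, the terms of depth ≤ k are the 1 constant together with each function applied to depth-≤(k−1) tuples, so N_k = 1 + N_{k-1}^2 + N_{k-1}^2.
N_0 = 1
So |H| = 1.
For each predicate symbol, the number of ground atoms is |H| raised to its arity; summing:
  S: 1
Total ground atoms: 1.

1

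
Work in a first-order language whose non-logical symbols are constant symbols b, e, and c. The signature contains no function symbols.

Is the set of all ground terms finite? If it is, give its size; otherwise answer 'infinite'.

3

There are no function symbols, so every ground term is one of the 3 constants.
The Herbrand universe is {b, e, c}, which is finite with 3 elements.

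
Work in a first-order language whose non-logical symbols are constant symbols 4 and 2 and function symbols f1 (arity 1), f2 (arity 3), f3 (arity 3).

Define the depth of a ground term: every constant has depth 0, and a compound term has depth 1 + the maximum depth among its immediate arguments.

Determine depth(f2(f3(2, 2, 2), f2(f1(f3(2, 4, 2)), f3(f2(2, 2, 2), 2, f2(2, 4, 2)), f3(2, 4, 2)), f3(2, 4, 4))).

4

depth(f3(2, 2, 2)) = 1 + max(0, 0, 0) = 1
depth(f3(2, 4, 2)) = 1 + max(0, 0, 0) = 1
depth(f1(f3(2, 4, 2))) = 1 + depth(f3(2, 4, 2)) = 1 + 1 = 2
depth(f2(2, 2, 2)) = 1 + max(0, 0, 0) = 1
depth(f2(2, 4, 2)) = 1 + max(0, 0, 0) = 1
depth(f3(f2(2, 2, 2), 2, f2(2, 4, 2))) = 1 + max(1, 0, 1) = 2
depth(f2(f1(f3(2, 4, 2)), f3(f2(2, 2, 2), 2, f2(2, 4, 2)), f3(2, 4, 2))) = 1 + max(2, 2, 1) = 3
depth(f3(2, 4, 4)) = 1 + max(0, 0, 0) = 1
depth(f2(f3(2, 2, 2), f2(f1(f3(2, 4, 2)), f3(f2(2, 2, 2), 2, f2(2, 4, 2)), f3(2, 4, 2)), f3(2, 4, 4))) = 1 + max(1, 3, 1) = 4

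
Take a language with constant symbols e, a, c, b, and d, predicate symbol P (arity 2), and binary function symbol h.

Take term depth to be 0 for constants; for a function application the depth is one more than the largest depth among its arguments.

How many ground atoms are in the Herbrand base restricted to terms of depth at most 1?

First count ground terms of depth ≤ 1.
If N_k denotes the number of depth-≤k ground terms, the 5 constants give N_0 = 5, and each function symbol of arity r contributes N_{k-1}^r new terms at level k: N_k = 5 + N_{k-1}^2.
N_0 = 5
N_1 = 5 + 5^2 = 30
So |H| = 30.
A ground atom is a predicate applied to a tuple of terms from H, so the count is the sum over predicates of |H|^arity:
  P: 30^2 = 900
Total ground atoms: 900.

900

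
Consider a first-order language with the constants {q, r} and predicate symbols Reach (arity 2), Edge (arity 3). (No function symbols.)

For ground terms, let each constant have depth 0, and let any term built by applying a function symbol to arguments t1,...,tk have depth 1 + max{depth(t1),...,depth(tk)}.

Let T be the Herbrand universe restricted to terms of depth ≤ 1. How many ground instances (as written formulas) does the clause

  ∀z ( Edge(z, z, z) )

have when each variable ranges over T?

2

Ground terms of depth ≤ 1:
  With no function symbols every ground term is a constant, so there are exactly 2 ground terms at every depth bound.
  N_0 = 2
  N_1 = 2
So there are 2 ground terms available for substitution.
The clause has 1 distinct variable (z), which appears in the body. In the free term algebra distinct substitutions yield syntactically distinct ground instances.
Number of ground instances = 2.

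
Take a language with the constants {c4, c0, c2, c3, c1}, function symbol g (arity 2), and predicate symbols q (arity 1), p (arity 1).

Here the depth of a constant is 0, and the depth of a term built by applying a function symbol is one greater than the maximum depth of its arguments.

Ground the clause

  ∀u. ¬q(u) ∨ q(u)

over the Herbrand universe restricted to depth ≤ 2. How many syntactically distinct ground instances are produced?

Ground terms of depth ≤ 2:
  Write N_k for the number of ground terms of depth ≤ k. A term of depth ≤ k is either a constant or a function symbol applied to arguments of depth ≤ k−1, so N_k = 5 + N_{k-1}^2.
  N_0 = 5
  N_1 = 5 + 5^2 = 30
  N_2 = 5 + 30^2 = 905
So there are 905 ground terms available for substitution.
The body mentions the single quantified variable u; since ground terms form a free algebra, no two substitutions collapse to the same formula.
Number of ground instances = 905.

905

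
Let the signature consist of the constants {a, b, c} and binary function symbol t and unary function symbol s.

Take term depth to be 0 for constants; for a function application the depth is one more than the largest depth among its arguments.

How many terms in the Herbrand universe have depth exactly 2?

If N_k denotes the number of depth-≤k ground terms, the 3 constants give N_0 = 3, and each function symbol of arity r contributes N_{k-1}^r new terms at level k: N_k = 3 + N_{k-1}^2 + N_{k-1}.
N_0 = 3
N_1 = 3 + 3^2 + 3 = 15
N_2 = 3 + 15^2 + 15 = 243
Terms of depth exactly 2: N_2 − N_1 = 243 − 15 = 228.

228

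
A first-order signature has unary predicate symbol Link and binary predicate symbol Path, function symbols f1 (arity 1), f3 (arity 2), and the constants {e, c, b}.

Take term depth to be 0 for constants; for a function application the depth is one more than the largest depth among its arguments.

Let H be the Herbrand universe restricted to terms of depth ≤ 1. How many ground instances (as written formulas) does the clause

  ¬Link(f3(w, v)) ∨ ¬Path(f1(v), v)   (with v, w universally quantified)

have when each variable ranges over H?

225

Ground terms of depth ≤ 1:
  Count level by level. With function symbols f1/1, f3/2, the terms of depth ≤ k are the 3 constants together with each function applied to depth-≤(k−1) tuples, so N_k = 3 + N_{k-1} + N_{k-1}^2.
  N_0 = 3
  N_1 = 3 + 3 + 3^2 = 15
So there are 15 ground terms available for substitution.
Each of v, w ranges independently over the available ground terms, and distinct assignments produce distinct instances.
Number of ground instances = 15^2 = 225.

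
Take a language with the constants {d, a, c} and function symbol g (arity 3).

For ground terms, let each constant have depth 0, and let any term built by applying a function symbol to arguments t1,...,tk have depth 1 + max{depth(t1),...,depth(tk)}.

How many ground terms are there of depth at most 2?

Count level by level. With function symbols g/3, the terms of depth ≤ k are the 3 constants together with each function applied to depth-≤(k−1) tuples, so N_k = 3 + N_{k-1}^3.
N_0 = 3
N_1 = 3 + 3^3 = 30
N_2 = 3 + 30^3 = 27003

27003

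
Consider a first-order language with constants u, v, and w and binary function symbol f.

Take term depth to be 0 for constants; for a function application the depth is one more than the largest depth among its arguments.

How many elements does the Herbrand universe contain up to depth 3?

21612

Count level by level. With function symbols f/2, the terms of depth ≤ k are the 3 constants together with each function applied to depth-≤(k−1) tuples, so N_k = 3 + N_{k-1}^2.
N_0 = 3
N_1 = 3 + 3^2 = 12
N_2 = 3 + 12^2 = 147
N_3 = 3 + 147^2 = 21612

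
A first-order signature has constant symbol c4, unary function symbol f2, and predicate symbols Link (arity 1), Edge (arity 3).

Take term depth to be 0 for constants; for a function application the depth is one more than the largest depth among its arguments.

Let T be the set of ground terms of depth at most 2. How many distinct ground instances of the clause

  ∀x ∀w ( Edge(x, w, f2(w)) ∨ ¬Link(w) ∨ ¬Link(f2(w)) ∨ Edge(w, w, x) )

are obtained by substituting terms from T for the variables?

9

Ground terms of depth ≤ 2:
  If N_k denotes the number of depth-≤k ground terms, the 1 constant gives N_0 = 1, and each function symbol of arity r contributes N_{k-1}^r new terms at level k: N_k = 1 + N_{k-1}.
  N_0 = 1
  N_1 = 1 + 1 = 2
  N_2 = 1 + 2 = 3
  Explicitly: c4, f2(c4), f2(f2(c4)).
So there are 3 ground terms available for substitution.
The clause has 2 distinct variables (x, w), each appearing in the body. In the free term algebra distinct substitutions yield syntactically distinct ground instances.
Number of ground instances = 3^2 = 9.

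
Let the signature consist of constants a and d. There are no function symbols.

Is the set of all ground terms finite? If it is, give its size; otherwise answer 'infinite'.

There are no function symbols, so every ground term is one of the 2 constants.
The Herbrand universe is {a, d}, which is finite with 2 elements.

2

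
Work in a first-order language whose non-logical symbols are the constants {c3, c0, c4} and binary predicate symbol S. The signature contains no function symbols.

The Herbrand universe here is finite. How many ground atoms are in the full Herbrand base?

9

With no function symbols, the Herbrand universe is just the 3 constants.
Ground atoms per predicate: S: 3^2 = 9.
Herbrand base size = 9 = 9.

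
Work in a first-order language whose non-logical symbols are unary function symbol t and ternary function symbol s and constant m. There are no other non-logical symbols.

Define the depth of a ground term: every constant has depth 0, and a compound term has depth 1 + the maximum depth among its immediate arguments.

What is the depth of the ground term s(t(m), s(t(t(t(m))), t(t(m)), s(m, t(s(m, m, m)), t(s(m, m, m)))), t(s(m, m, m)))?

depth(t(m)) = 1 + depth(m) = 1 + 0 = 1
depth(t(t(m))) = 1 + depth(t(m)) = 1 + 1 = 2
depth(t(t(t(m)))) = 1 + depth(t(t(m))) = 1 + 2 = 3
depth(s(m, m, m)) = 1 + max(0, 0, 0) = 1
depth(t(s(m, m, m))) = 1 + depth(s(m, m, m)) = 1 + 1 = 2
depth(s(m, t(s(m, m, m)), t(s(m, m, m)))) = 1 + max(0, 2, 2) = 3
depth(s(t(t(t(m))), t(t(m)), s(m, t(s(m, m, m)), t(s(m, m, m))))) = 1 + max(3, 2, 3) = 4
depth(s(t(m), s(t(t(t(m))), t(t(m)), s(m, t(s(m, m, m)), t(s(m, m, m)))), t(s(m, m, m)))) = 1 + max(1, 4, 2) = 5

5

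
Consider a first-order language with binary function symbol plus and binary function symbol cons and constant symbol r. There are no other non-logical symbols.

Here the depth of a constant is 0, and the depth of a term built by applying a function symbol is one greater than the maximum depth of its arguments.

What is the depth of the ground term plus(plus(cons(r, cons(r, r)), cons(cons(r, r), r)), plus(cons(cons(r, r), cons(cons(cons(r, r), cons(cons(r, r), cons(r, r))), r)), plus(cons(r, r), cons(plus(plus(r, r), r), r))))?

7

depth(cons(r, r)) = 1 + max(0, 0) = 1
depth(cons(r, cons(r, r))) = 1 + max(0, 1) = 2
depth(cons(cons(r, r), r)) = 1 + max(1, 0) = 2
depth(plus(cons(r, cons(r, r)), cons(cons(r, r), r))) = 1 + max(2, 2) = 3
depth(cons(cons(r, r), cons(r, r))) = 1 + max(1, 1) = 2
depth(cons(cons(r, r), cons(cons(r, r), cons(r, r)))) = 1 + max(1, 2) = 3
depth(cons(cons(cons(r, r), cons(cons(r, r), cons(r, r))), r)) = 1 + max(3, 0) = 4
depth(cons(cons(r, r), cons(cons(cons(r, r), cons(cons(r, r), cons(r, r))), r))) = 1 + max(1, 4) = 5
depth(plus(r, r)) = 1 + max(0, 0) = 1
depth(plus(plus(r, r), r)) = 1 + max(1, 0) = 2
depth(cons(plus(plus(r, r), r), r)) = 1 + max(2, 0) = 3
depth(plus(cons(r, r), cons(plus(plus(r, r), r), r))) = 1 + max(1, 3) = 4
depth(plus(cons(cons(r, r), cons(cons(cons(r, r), cons(cons(r, r), cons(r, r))), r)), plus(cons(r, r), cons(plus(plus(r, r), r), r)))) = 1 + max(5, 4) = 6
depth(plus(plus(cons(r, cons(r, r)), cons(cons(r, r), r)), plus(cons(cons(r, r), cons(cons(cons(r, r), cons(cons(r, r), cons(r, r))), r)), plus(cons(r, r), cons(plus(plus(r, r), r), r))))) = 1 + max(3, 6) = 7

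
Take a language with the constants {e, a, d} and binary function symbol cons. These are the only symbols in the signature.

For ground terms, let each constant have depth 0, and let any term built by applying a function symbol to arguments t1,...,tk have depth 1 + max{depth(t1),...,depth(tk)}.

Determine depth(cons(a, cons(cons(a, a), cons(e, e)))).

depth(cons(a, a)) = 1 + max(0, 0) = 1
depth(cons(e, e)) = 1 + max(0, 0) = 1
depth(cons(cons(a, a), cons(e, e))) = 1 + max(1, 1) = 2
depth(cons(a, cons(cons(a, a), cons(e, e)))) = 1 + max(0, 2) = 3

3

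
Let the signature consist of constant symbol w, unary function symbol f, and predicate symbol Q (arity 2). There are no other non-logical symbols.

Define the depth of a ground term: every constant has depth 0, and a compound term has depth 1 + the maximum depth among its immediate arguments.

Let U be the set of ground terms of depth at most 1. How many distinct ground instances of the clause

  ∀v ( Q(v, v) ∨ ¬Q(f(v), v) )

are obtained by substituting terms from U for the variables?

2

Ground terms of depth ≤ 1:
  Write N_k for the number of ground terms of depth ≤ k. A term of depth ≤ k is either a constant or a function symbol applied to arguments of depth ≤ k−1, so N_k = 1 + N_{k-1}.
  N_0 = 1
  N_1 = 1 + 1 = 2
So there are 2 ground terms available for substitution.
The clause has 1 distinct variable (v), which appears in the body. In the free term algebra distinct substitutions yield syntactically distinct ground instances.
Number of ground instances = 2.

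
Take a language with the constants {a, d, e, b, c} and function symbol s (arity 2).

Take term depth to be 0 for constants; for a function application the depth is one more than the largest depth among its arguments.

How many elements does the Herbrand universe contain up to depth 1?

If N_k denotes the number of depth-≤k ground terms, the 5 constants give N_0 = 5, and each function symbol of arity r contributes N_{k-1}^r new terms at level k: N_k = 5 + N_{k-1}^2.
N_0 = 5
N_1 = 5 + 5^2 = 30

30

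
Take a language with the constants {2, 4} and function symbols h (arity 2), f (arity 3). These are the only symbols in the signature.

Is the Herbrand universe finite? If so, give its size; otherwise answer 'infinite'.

infinite

The signature has at least one function symbol (h, arity 2) and at least one constant (2).
Iterating h gives infinitely many distinct ground terms: 2, h(2, 2), h(h(2, 2), h(2, 2)), ...
So the Herbrand universe is infinite.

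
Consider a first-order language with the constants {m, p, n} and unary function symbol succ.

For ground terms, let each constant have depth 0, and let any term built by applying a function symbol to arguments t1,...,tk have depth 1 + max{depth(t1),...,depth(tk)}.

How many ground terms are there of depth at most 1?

Let N_k = |{terms of depth ≤ k}|. Then N_0 = 3 and N_k = 3 + N_{k-1} for k ≥ 1 (one summand per function symbol, arity giving the exponent).
N_0 = 3
N_1 = 3 + 3 = 6

6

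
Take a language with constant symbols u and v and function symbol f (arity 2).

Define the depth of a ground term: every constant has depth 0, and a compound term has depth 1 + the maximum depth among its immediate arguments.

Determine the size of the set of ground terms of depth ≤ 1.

Let N_k = |{terms of depth ≤ k}|. Then N_0 = 2 and N_k = 2 + N_{k-1}^2 for k ≥ 1 (one summand per function symbol, arity giving the exponent).
N_0 = 2
N_1 = 2 + 2^2 = 6
Explicitly: u, v, f(u, u), f(u, v), f(v, u), f(v, v).

6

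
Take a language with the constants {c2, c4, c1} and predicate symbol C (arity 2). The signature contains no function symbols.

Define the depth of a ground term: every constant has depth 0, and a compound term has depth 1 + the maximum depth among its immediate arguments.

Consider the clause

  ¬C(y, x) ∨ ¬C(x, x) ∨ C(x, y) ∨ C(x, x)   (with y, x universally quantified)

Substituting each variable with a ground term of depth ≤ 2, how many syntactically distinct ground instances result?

Ground terms of depth ≤ 2:
  With no function symbols every ground term is a constant, so there are exactly 3 ground terms at every depth bound.
  N_0 = 3
  N_1 = 3
  N_2 = 3
So there are 3 ground terms available for substitution.
There are 2 variables to instantiate (y, x), each occurring in at least one literal, so different choices give different ground instances.
Number of ground instances = 3^2 = 9.

9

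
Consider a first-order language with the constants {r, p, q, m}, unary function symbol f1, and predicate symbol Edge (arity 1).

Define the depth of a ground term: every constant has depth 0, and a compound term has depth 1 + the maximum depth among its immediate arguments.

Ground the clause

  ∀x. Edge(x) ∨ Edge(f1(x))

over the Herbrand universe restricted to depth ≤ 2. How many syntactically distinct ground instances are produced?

Ground terms of depth ≤ 2:
  Write N_k for the number of ground terms of depth ≤ k. A term of depth ≤ k is either a constant or a function symbol applied to arguments of depth ≤ k−1, so N_k = 4 + N_{k-1}.
  N_0 = 4
  N_1 = 4 + 4 = 8
  N_2 = 4 + 8 = 12
  Explicitly: r, p, q, m, f1(r), f1(p), f1(q), f1(m), f1(f1(r)), f1(f1(p)), f1(f1(q)), f1(f1(m)).
So there are 12 ground terms available for substitution.
The clause has 1 distinct variable (x), which appears in the body. In the free term algebra distinct substitutions yield syntactically distinct ground instances.
Number of ground instances = 12.

12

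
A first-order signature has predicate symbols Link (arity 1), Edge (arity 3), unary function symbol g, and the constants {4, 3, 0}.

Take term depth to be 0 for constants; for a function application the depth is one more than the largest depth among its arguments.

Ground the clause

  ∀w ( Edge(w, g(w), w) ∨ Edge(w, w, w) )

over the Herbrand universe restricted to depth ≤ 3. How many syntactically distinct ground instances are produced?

12

Ground terms of depth ≤ 3:
  If N_k denotes the number of depth-≤k ground terms, the 3 constants give N_0 = 3, and each function symbol of arity r contributes N_{k-1}^r new terms at level k: N_k = 3 + N_{k-1}.
  N_0 = 3
  N_1 = 3 + 3 = 6
  N_2 = 3 + 6 = 9
  N_3 = 3 + 9 = 12
So there are 12 ground terms available for substitution.
The clause has 1 distinct variable (w), which appears in the body. In the free term algebra distinct substitutions yield syntactically distinct ground instances.
Number of ground instances = 12.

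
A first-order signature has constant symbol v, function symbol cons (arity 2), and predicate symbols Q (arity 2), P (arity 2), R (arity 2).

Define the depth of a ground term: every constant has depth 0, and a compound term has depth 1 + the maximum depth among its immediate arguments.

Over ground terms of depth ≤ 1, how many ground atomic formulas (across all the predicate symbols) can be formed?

12

First count ground terms of depth ≤ 1.
If N_k denotes the number of depth-≤k ground terms, the 1 constant gives N_0 = 1, and each function symbol of arity r contributes N_{k-1}^r new terms at level k: N_k = 1 + N_{k-1}^2.
N_0 = 1
N_1 = 1 + 1^2 = 2
Explicitly: v, cons(v, v).
So |H| = 2.
Ground atoms are formed by filling each argument slot of a predicate with a term from H, so an r-ary predicate gives |H|^r atoms:
  Q: 2^2 = 4;  P: 2^2 = 4;  R: 2^2 = 4
Total ground atoms: 4 + 4 + 4 = 12.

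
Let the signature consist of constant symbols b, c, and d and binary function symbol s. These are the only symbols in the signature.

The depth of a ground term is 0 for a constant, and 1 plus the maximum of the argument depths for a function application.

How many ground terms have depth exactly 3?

21465

Let N_k = |{terms of depth ≤ k}|. Then N_0 = 3 and N_k = 3 + N_{k-1}^2 for k ≥ 1 (one summand per function symbol, arity giving the exponent).
N_0 = 3
N_1 = 3 + 3^2 = 12
N_2 = 3 + 12^2 = 147
N_3 = 3 + 147^2 = 21612
Terms of depth exactly 3: N_3 − N_2 = 21612 − 147 = 21465.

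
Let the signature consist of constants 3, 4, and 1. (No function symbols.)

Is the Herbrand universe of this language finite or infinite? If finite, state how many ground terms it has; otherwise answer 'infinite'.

3

There are no function symbols, so every ground term is one of the 3 constants.
The Herbrand universe is {3, 4, 1}, which is finite with 3 elements.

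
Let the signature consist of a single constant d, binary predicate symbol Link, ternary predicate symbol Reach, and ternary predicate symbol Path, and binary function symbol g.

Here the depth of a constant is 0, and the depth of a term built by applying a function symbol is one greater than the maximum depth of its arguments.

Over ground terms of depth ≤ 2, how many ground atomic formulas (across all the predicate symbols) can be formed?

275

First count ground terms of depth ≤ 2.
Let N_k = |{terms of depth ≤ k}|. Then N_0 = 1 and N_k = 1 + N_{k-1}^2 for k ≥ 1 (one summand per function symbol, arity giving the exponent).
N_0 = 1
N_1 = 1 + 1^2 = 2
N_2 = 1 + 2^2 = 5
So |H| = 5.
A ground atom is a predicate applied to a tuple of terms from H, so the count is the sum over predicates of |H|^arity:
  Link: 5^2 = 25;  Reach: 5^3 = 125;  Path: 5^3 = 125
Total ground atoms: 25 + 125 + 125 = 275.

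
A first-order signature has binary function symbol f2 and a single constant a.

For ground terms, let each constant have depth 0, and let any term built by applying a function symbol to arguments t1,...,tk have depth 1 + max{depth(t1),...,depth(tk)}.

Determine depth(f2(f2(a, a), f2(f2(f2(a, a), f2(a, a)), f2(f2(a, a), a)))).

depth(f2(a, a)) = 1 + max(0, 0) = 1
depth(f2(f2(a, a), f2(a, a))) = 1 + max(1, 1) = 2
depth(f2(f2(a, a), a)) = 1 + max(1, 0) = 2
depth(f2(f2(f2(a, a), f2(a, a)), f2(f2(a, a), a))) = 1 + max(2, 2) = 3
depth(f2(f2(a, a), f2(f2(f2(a, a), f2(a, a)), f2(f2(a, a), a)))) = 1 + max(1, 3) = 4

4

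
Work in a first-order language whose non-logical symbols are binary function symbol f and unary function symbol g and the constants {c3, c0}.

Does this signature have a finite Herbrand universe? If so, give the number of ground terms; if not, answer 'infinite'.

The signature has at least one function symbol (f, arity 2) and at least one constant (c3).
Iterating f gives infinitely many distinct ground terms: c3, f(c3, c3), f(f(c3, c3), f(c3, c3)), ...
So the Herbrand universe is infinite.

infinite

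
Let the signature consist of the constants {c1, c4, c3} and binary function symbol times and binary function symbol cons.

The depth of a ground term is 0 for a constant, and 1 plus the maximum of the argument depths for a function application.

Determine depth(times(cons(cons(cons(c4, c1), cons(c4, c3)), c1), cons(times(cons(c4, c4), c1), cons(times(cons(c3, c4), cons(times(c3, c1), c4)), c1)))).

6

depth(cons(c4, c1)) = 1 + max(0, 0) = 1
depth(cons(c4, c3)) = 1 + max(0, 0) = 1
depth(cons(cons(c4, c1), cons(c4, c3))) = 1 + max(1, 1) = 2
depth(cons(cons(cons(c4, c1), cons(c4, c3)), c1)) = 1 + max(2, 0) = 3
depth(cons(c4, c4)) = 1 + max(0, 0) = 1
depth(times(cons(c4, c4), c1)) = 1 + max(1, 0) = 2
depth(cons(c3, c4)) = 1 + max(0, 0) = 1
depth(times(c3, c1)) = 1 + max(0, 0) = 1
depth(cons(times(c3, c1), c4)) = 1 + max(1, 0) = 2
depth(times(cons(c3, c4), cons(times(c3, c1), c4))) = 1 + max(1, 2) = 3
depth(cons(times(cons(c3, c4), cons(times(c3, c1), c4)), c1)) = 1 + max(3, 0) = 4
depth(cons(times(cons(c4, c4), c1), cons(times(cons(c3, c4), cons(times(c3, c1), c4)), c1))) = 1 + max(2, 4) = 5
depth(times(cons(cons(cons(c4, c1), cons(c4, c3)), c1), cons(times(cons(c4, c4), c1), cons(times(cons(c3, c4), cons(times(c3, c1), c4)), c1)))) = 1 + max(3, 5) = 6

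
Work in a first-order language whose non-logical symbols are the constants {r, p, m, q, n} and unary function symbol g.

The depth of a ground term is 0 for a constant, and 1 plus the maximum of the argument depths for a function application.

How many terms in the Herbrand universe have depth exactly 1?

5

Let N_k = |{terms of depth ≤ k}|. Then N_0 = 5 and N_k = 5 + N_{k-1} for k ≥ 1 (one summand per function symbol, arity giving the exponent).
N_0 = 5
N_1 = 5 + 5 = 10
Terms of depth exactly 1: N_1 − N_0 = 10 − 5 = 5.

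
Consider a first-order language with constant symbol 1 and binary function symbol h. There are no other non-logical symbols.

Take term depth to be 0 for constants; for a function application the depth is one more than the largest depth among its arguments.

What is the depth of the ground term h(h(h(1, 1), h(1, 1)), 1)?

3

depth(h(1, 1)) = 1 + max(0, 0) = 1
depth(h(h(1, 1), h(1, 1))) = 1 + max(1, 1) = 2
depth(h(h(h(1, 1), h(1, 1)), 1)) = 1 + max(2, 0) = 3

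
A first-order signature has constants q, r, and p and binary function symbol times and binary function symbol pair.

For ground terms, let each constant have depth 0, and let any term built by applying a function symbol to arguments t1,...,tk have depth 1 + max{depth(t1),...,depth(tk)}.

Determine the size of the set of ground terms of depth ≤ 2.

885

If N_k denotes the number of depth-≤k ground terms, the 3 constants give N_0 = 3, and each function symbol of arity r contributes N_{k-1}^r new terms at level k: N_k = 3 + N_{k-1}^2 + N_{k-1}^2.
N_0 = 3
N_1 = 3 + 3^2 + 3^2 = 21
N_2 = 3 + 21^2 + 21^2 = 885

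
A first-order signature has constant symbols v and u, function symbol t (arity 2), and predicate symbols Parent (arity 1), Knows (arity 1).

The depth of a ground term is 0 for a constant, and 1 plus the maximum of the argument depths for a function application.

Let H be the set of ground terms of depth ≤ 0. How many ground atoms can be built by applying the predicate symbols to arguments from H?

First count ground terms of depth ≤ 0.
Let N_k = |{terms of depth ≤ k}|. Then N_0 = 2 and N_k = 2 + N_{k-1}^2 for k ≥ 1 (one summand per function symbol, arity giving the exponent).
N_0 = 2
So |H| = 2.
Ground atoms are formed by filling each argument slot of a predicate with a term from H, so an r-ary predicate gives |H|^r atoms:
  Parent: 2;  Knows: 2
Total ground atoms: 2 + 2 = 4.

4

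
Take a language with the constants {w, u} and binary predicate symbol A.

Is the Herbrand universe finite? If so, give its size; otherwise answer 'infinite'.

There are no function symbols, so every ground term is one of the 2 constants.
The Herbrand universe is {w, u}, which is finite with 2 elements.

2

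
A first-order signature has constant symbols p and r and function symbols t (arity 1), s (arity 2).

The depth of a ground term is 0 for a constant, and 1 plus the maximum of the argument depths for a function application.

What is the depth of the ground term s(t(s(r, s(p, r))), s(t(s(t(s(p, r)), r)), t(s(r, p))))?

6

depth(s(p, r)) = 1 + max(0, 0) = 1
depth(s(r, s(p, r))) = 1 + max(0, 1) = 2
depth(t(s(r, s(p, r)))) = 1 + depth(s(r, s(p, r))) = 1 + 2 = 3
depth(t(s(p, r))) = 1 + depth(s(p, r)) = 1 + 1 = 2
depth(s(t(s(p, r)), r)) = 1 + max(2, 0) = 3
depth(t(s(t(s(p, r)), r))) = 1 + depth(s(t(s(p, r)), r)) = 1 + 3 = 4
depth(s(r, p)) = 1 + max(0, 0) = 1
depth(t(s(r, p))) = 1 + depth(s(r, p)) = 1 + 1 = 2
depth(s(t(s(t(s(p, r)), r)), t(s(r, p)))) = 1 + max(4, 2) = 5
depth(s(t(s(r, s(p, r))), s(t(s(t(s(p, r)), r)), t(s(r, p))))) = 1 + max(3, 5) = 6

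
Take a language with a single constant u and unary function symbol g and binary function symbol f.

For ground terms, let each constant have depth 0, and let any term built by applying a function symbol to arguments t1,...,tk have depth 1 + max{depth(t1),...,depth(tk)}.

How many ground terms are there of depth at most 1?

3

Let N_k = |{terms of depth ≤ k}|. Then N_0 = 1 and N_k = 1 + N_{k-1} + N_{k-1}^2 for k ≥ 1 (one summand per function symbol, arity giving the exponent).
N_0 = 1
N_1 = 1 + 1 + 1^2 = 3
Explicitly: u, g(u), f(u, u).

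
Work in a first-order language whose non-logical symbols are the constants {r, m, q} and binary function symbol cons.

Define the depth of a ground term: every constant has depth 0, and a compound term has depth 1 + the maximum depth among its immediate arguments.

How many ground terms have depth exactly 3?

Let N_k count ground terms of depth at most k. Each non-constant term of depth ≤ k is some function symbol applied to depth-≤(k−1) arguments, giving N_k = 3 + N_{k-1}^2.
N_0 = 3
N_1 = 3 + 3^2 = 12
N_2 = 3 + 12^2 = 147
N_3 = 3 + 147^2 = 21612
Terms of depth exactly 3: N_3 − N_2 = 21612 − 147 = 21465.

21465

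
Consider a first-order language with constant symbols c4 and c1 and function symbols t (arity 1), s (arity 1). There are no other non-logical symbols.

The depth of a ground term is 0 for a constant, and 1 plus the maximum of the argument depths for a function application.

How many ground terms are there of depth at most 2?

If N_k denotes the number of depth-≤k ground terms, the 2 constants give N_0 = 2, and each function symbol of arity r contributes N_{k-1}^r new terms at level k: N_k = 2 + N_{k-1} + N_{k-1}.
N_0 = 2
N_1 = 2 + 2 + 2 = 6
N_2 = 2 + 6 + 6 = 14

14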